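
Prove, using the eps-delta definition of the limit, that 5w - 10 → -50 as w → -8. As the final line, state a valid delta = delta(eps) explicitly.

delta = eps/5

Let eps > 0. We need delta > 0 so that 0 < |w + 8| < delta implies |(5w - 10) + 50| < eps.
Since (5w - 10) + 50 = 5(w + 8), we have |(5w - 10) + 50| = 5|w + 8|.
Thus it suffices that |w + 8| < eps/5.
Choosing delta = eps/5 gives |(5w - 10) + 50| = 5|w + 8| < eps whenever |w + 8| < delta.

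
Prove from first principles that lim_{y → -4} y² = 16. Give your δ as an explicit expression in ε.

Let ε > 0 be given. We seek δ > 0 with 0 < |y + 4| < δ ⇒ |y² − 16| < ε.
Factor: y² − 16 = (y + 4)(y - 4), so |y² − 16| = |y + 4|·|y - 4|.
Restrict δ ≤ 2. Then |y + 4| < 2 gives |y| < 6, so by the triangle inequality |y - 4| ≤ 6 + 4 = 10.
Hence |y² − 16| ≤ 10|y + 4|, which is < ε once |y + 4| < ε/10.
Take δ = min(2, ε/10). If 0 < |y + 4| < δ then both bounds hold and |y² − 16| ≤ 10|y + 4| < 10·(ε/10) = ε.

δ = min(2, ε/10)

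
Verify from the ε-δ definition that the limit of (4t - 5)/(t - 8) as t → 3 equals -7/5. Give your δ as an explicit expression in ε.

δ = min(5/2, (25/54)ε)

Let ε > 0. We want δ > 0 with 0 < |t − 3| < δ ⇒ |(4t - 5)/(t - 8) + 7/5| < ε.
Combining over a common denominator, (4t - 5)/(t - 8) + 7/5 = [(4t - 5)·(-5) − 7·(t - 8)] / [(-5)·(t - 8)] = -27(t − 3) / ((-5)(t - 8)).
So |(4t - 5)/(t - 8) + 7/5| = 27|t − 3| / (5·|t − 8|).
Require δ ≤ 5/2, so |t − 8| ≥ |-5| − |t − 3| > 5 − 5/2 = 5/2.
Hence |(4t - 5)/(t - 8) + 7/5| < 27|t − 3|/(5·(5/2)) = (54/25)|t − 3|, which is < ε once |t − 3| < (25/54)ε.
Take δ = min(5/2, (25/54)ε). Then 0 < |t − 3| < δ forces both bounds, so |(4t - 5)/(t - 8) + 7/5| < ε.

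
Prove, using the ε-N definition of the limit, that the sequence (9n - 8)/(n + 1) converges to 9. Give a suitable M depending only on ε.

Let ε > 0. For n ≥ 1, |(9n - 8)/(n + 1) − 9| = |-17|/((n + 1)) = 17/((n + 1)).
Since n + 1 ≥ n for n ≥ 1, this is ≤ 17/(n) = 17/n.
So |(9n - 8)/(n + 1) − 9| < ε whenever n > 17/ε.
Take M = 17/ε. If n > M then |(9n - 8)/(n + 1) − 9| ≤ 17/n < ε.

M = 17/ε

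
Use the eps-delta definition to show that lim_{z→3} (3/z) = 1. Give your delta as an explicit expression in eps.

delta = min(3/2, (3/2)eps)

Let eps > 0 be given. We seek delta > 0 such that 0 < |z − 3| < delta implies |3/z − 1| < eps.
|3/z − 1| = 3·|3 − z|/(3·|z|) = 3|z − 3|/(3|z|).
Require delta ≤ 3/2 so that |z| > 3 − 3/2 = 3/2, hence 3|z| > 9/2.
Then |3/z − 1| < 3|z − 3|/(9/2), which is < eps when |z − 3| < (3/2)eps.
Take delta = min(3/2, (3/2)eps). Then 0 < |z − 3| < delta gives both |z − 3| < 3/2 and |z − 3| < (3/2)eps, so |3/z − 1| < eps.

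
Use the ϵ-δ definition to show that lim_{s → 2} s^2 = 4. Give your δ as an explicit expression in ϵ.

Let ϵ > 0. We seek δ > 0 with 0 < |s − 2| < δ ⇒ |s^2 − 4| < ϵ.
Factor: s^2 − 4 = (s − 2)(s + 2), so |s^2 − 4| = |s − 2|·|s + 2|.
Restrict δ ≤ 1. Then |s − 2| < 1 gives |s| < 3, so by the triangle inequality |s + 2| ≤ 3 + 2 = 5.
Hence |s^2 − 4| ≤ 5|s − 2|, which is < ϵ once |s − 2| < ϵ/5.
Take δ = min(1, ϵ/5). If 0 < |s − 2| < δ then both bounds hold and |s^2 − 4| ≤ 5|s − 2| < 5·(ϵ/5) = ϵ.

δ = min(1, ϵ/5)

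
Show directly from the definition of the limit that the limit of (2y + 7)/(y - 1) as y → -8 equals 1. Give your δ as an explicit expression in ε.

Let ε > 0. We want δ > 0 with 0 < |y + 8| < δ ⇒ |(2y + 7)/(y - 1) − 1| < ε.
Combining over a common denominator, (2y + 7)/(y - 1) − 1 = [(2y + 7)·(-9) − (-9)·(y - 1)] / [(-9)·(y - 1)] = -9(y + 8) / ((-9)(y - 1)).
So |(2y + 7)/(y - 1) − 1| = 9|y + 8| / (9·|y − 1|).
Require δ ≤ 9/2, so |y − 1| ≥ |-9| − |y + 8| > 9 − 9/2 = 9/2.
Hence |(2y + 7)/(y - 1) − 1| < 9|y + 8|/(9·(9/2)) = (2/9)|y + 8|, which is < ε once |y + 8| < (9/2)ε.
Take δ = min(9/2, (9/2)ε). Then 0 < |y + 8| < δ forces both bounds, so |(2y + 7)/(y - 1) − 1| < ε.

δ = min(9/2, (9/2)ε)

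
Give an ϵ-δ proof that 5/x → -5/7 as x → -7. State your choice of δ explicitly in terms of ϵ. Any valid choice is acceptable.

δ = min(7/2, (49/10)ϵ)

Fix ϵ > 0. We seek δ > 0 such that 0 < |x + 7| < δ implies |5/x + 5/7| < ϵ.
|5/x + 5/7| = 5·|-7 − x|/(7·|x|) = 5|x + 7|/(7|x|).
Restrict δ ≤ 7/2. Then |x + 7| < 7/2 gives |x| > 7/2, so 7|x| > 49/2.
Then |5/x + 5/7| < 5|x + 7|/(49/2), which is < ϵ when |x + 7| < (49/10)ϵ.
Take δ = min(7/2, (49/10)ϵ). Then 0 < |x + 7| < δ gives both |x + 7| < 7/2 and |x + 7| < (49/10)ϵ, so |5/x + 5/7| < ϵ.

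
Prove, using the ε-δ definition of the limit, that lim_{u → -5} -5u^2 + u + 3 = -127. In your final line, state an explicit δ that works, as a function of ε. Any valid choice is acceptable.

Suppose ε > 0. We want δ > 0 such that 0 < |u + 5| < δ implies |(-5u^2 + u + 3) + 127| < ε.
(-5u^2 + u + 3) + 127 = -5u^2 + u + 130 = (u + 5)(-5u + 26).
So |(-5u^2 + u + 3) + 127| = |u + 5|·|-5u + 26|.
Assume first that |u + 5| < 1, so |u| < 6. Then |-5u + 26| ≤ 5·6 + 26 = 56.
Hence |(-5u^2 + u + 3) + 127| ≤ 56|u + 5| < ε provided |u + 5| < ε/56.
Take δ = min(1, ε/56). Then 0 < |u + 5| < δ gives both |u + 5| < 1 and |u + 5| < ε/56, so |(-5u^2 + u + 3) + 127| < ε.

δ = min(1, ε/56)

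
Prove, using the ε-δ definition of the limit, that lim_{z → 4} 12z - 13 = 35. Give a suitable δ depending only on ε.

Let ε > 0. We need δ > 0 so that 0 < |z − 4| < δ implies |(12z - 13) − 35| < ε.
|(12z - 13) − 35| = |12z - 48| = 12|z − 4|.
Thus it suffices that |z − 4| < ε/12.
Take δ = ε/12. If 0 < |z − 4| < δ then |(12z - 13) − 35| = 12|z − 4| < 12·(ε/12) = ε.

δ = ε/12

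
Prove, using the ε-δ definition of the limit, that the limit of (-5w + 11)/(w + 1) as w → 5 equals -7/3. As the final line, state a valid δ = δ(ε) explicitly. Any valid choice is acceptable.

Let ε > 0. We want δ > 0 with 0 < |w − 5| < δ ⇒ |(-5w + 11)/(w + 1) + 7/3| < ε.
Combining over a common denominator, (-5w + 11)/(w + 1) + 7/3 = [(-5w + 11)·6 − (-14)·(w + 1)] / [6·(w + 1)] = -16(w − 5) / (6(w + 1)).
So |(-5w + 11)/(w + 1) + 7/3| = 16|w − 5| / (6·|w + 1|).
Require δ ≤ 3, so |w + 1| ≥ |6| − |w − 5| > 6 − 3 = 3.
Hence |(-5w + 11)/(w + 1) + 7/3| < 16|w − 5|/(6·3) = (8/9)|w − 5|, which is < ε once |w − 5| < (9/8)ε.
Take δ = min(3, (9/8)ε). Then 0 < |w − 5| < δ forces both bounds, so |(-5w + 11)/(w + 1) + 7/3| < ε.

δ = min(3, (9/8)ε)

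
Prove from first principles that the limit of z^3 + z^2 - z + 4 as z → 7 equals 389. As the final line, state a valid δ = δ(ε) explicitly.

Let ε > 0. We want δ > 0 such that 0 < |z − 7| < δ implies |(z^3 + z^2 - z + 4) − 389| < ε.
(z^3 + z^2 - z + 4) − 389 = z^3 + z^2 - z - 385 = (z − 7)(z^2 + 8z + 55).
So |(z^3 + z^2 - z + 4) − 389| = |z − 7|·|z^2 + 8z + 55|.
Require δ ≤ 2. Then |z − 7| < 2 gives |z| < 9, and by the triangle inequality |z^2 + 8z + 55| ≤ 9^2 + 8·9 + 55 = 208.
Hence |(z^3 + z^2 - z + 4) − 389| ≤ 208|z − 7| < ε provided |z − 7| < ε/208.
Take δ = min(2, ε/208). Then 0 < |z − 7| < δ gives both |z − 7| < 2 and |z − 7| < ε/208, so |(z^3 + z^2 - z + 4) − 389| < ε.

δ = min(2, ε/208)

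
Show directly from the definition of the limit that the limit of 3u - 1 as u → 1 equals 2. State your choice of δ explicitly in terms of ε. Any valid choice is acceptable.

Fix ε > 0. We need δ > 0 so that 0 < |u − 1| < δ implies |(3u - 1) − 2| < ε.
Since (3u - 1) − 2 = 3(u − 1), we have |(3u - 1) − 2| = 3|u − 1|.
So 3|u − 1| < ε exactly when |u − 1| < ε/3.
Choosing δ = ε/3 gives |(3u - 1) − 2| = 3|u − 1| < ε whenever |u − 1| < δ.

δ = ε/3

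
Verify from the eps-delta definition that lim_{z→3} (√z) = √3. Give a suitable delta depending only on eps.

Let eps > 0. We want delta > 0 such that 0 < |z − 3| < delta implies |√z − √3| < eps.
Rationalise: √z − √3 = (z − 3)/(√z + √3), so |√z − √3| = |z − 3|/(√z + √3).
Restrict delta ≤ 3 so that |z − 3| < 3 forces z > 0, and then √z + √3 > √3.
Hence |√z − √3| < |z − 3|/√3, which is < eps once |z − 3| < √3·eps.
Take delta = min(3, √3·eps). If 0 < |z − 3| < delta then z > 0 and |√z − √3| < |z − 3|/√3 < eps.

delta = min(3, √3·eps)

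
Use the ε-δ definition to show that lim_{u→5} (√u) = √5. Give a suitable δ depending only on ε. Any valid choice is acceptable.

Let ε > 0. We want δ > 0 such that 0 < |u − 5| < δ implies |√u − √5| < ε.
Rationalise: √u − √5 = (u − 5)/(√u + √5), so |√u − √5| = |u − 5|/(√u + √5).
Restrict δ ≤ 5 so that |u − 5| < 5 forces u > 0, and then √u + √5 > √5.
Hence |√u − √5| < |u − 5|/√5, which is < ε once |u − 5| < √5·ε.
Take δ = min(5, √5·ε). If 0 < |u − 5| < δ then u > 0 and |√u − √5| < |u − 5|/√5 < ε.

δ = min(5, √5·ε)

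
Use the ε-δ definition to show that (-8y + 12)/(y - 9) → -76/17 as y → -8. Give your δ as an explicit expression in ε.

Let ε > 0 be given. We want δ > 0 with 0 < |y + 8| < δ ⇒ |(-8y + 12)/(y - 9) + 76/17| < ε.
Combining over a common denominator, (-8y + 12)/(y - 9) + 76/17 = [(-8y + 12)·(-17) − 76·(y - 9)] / [(-17)·(y - 9)] = 60(y + 8) / ((-17)(y - 9)).
So |(-8y + 12)/(y - 9) + 76/17| = 60|y + 8| / (17·|y − 9|).
Restrict δ ≤ 17/2. Then |y + 8| < 17/2 gives |y − 9| = |(y + 8) + (-17)| ≥ 17 − 17/2 = 17/2.
Hence |(-8y + 12)/(y - 9) + 76/17| < 60|y + 8|/(17·(17/2)) = (120/289)|y + 8|, which is < ε once |y + 8| < (289/120)ε.
Take δ = min(17/2, (289/120)ε). Then 0 < |y + 8| < δ forces both bounds, so |(-8y + 12)/(y - 9) + 76/17| < ε.

δ = min(17/2, (289/120)ε)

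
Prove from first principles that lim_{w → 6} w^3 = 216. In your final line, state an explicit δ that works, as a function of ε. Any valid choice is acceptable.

δ = min(1, ε/127)

Let ε > 0 be given. We seek δ > 0 with 0 < |w − 6| < δ ⇒ |w^3 − 216| < ε.
Factor: w^3 − 216 = (w − 6)(w^2 + 6w + 36), so |w^3 − 216| = |w − 6|·|w^2 + 6w + 36|.
Impose δ ≤ 1 so that |w| < 7; then |w^2 + 6w + 36| ≤ 127.
Hence |w^3 − 216| ≤ 127|w − 6|, which is < ε once |w − 6| < ε/127.
Take δ = min(1, ε/127). If 0 < |w − 6| < δ then both bounds hold and |w^3 − 216| ≤ 127|w − 6| < 127·(ε/127) = ε.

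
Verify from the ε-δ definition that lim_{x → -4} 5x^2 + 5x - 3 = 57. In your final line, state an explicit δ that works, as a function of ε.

δ = min(2, ε/45)

Let ε > 0. We want δ > 0 such that 0 < |x + 4| < δ implies |(5x^2 + 5x - 3) − 57| < ε.
(5x^2 + 5x - 3) − 57 = 5x^2 + 5x - 60 = (x + 4)(5x - 15).
So |(5x^2 + 5x - 3) − 57| = |x + 4|·|5x - 15|.
Assume first that |x + 4| < 2, so |x| < 6. Then |5x - 15| ≤ 5·6 + 15 = 45.
Hence |(5x^2 + 5x - 3) − 57| ≤ 45|x + 4| < ε provided |x + 4| < ε/45.
Choosing δ = min(2, ε/45) ensures both conditions, hence |(5x^2 + 5x - 3) − 57| < ε.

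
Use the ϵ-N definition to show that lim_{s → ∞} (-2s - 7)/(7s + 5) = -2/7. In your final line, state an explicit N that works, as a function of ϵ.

Suppose ϵ > 0. We seek N > 0 such that s > N implies |(-2s - 7)/(7s + 5) + 2/7| < ϵ.
(-2s - 7)/(7s + 5) + 2/7 = (7(-2s - 7) − (-2)(7s + 5)) / (7(7s + 5)) = -39/(7(7s + 5)).
For s > 0 we have 7s + 5 > 7s, so |(-2s - 7)/(7s + 5) + 2/7| = 39/(7(7s + 5)) < 39/(7·7s) = (39/49)/s.
Thus |(-2s - 7)/(7s + 5) + 2/7| < ϵ whenever s > (39/49)/ϵ.
Take N = (39/49)/ϵ. If s > N then |(-2s - 7)/(7s + 5) + 2/7| < (39/49)/s < ϵ.

N = (39/49)/ϵ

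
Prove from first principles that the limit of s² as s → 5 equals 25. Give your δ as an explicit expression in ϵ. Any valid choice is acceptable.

Suppose ϵ > 0. We seek δ > 0 with 0 < |s − 5| < δ ⇒ |s² − 25| < ϵ.
Factor: s² − 25 = (s − 5)(s + 5), so |s² − 25| = |s − 5|·|s + 5|.
Impose δ ≤ 1 so that |s| < 6; then |s + 5| ≤ 11.
Hence |s² − 25| ≤ 11|s − 5|, which is < ϵ once |s − 5| < ϵ/11.
Take δ = min(1, ϵ/11). If 0 < |s − 5| < δ then both bounds hold and |s² − 25| ≤ 11|s − 5| < 11·(ϵ/11) = ϵ.

δ = min(1, ϵ/11)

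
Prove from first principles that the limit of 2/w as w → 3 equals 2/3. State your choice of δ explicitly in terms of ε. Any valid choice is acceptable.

Fix ε > 0. We seek δ > 0 such that 0 < |w − 3| < δ implies |2/w − (2/3)| < ε.
|2/w − (2/3)| = 2·|3 − w|/(3·|w|) = 2|w − 3|/(3|w|).
Restrict δ ≤ 3/2. Then |w − 3| < 3/2 gives |w| > 3/2, so 3|w| > 9/2.
Then |2/w − (2/3)| < 2|w − 3|/(9/2), which is < ε when |w − 3| < (9/4)ε.
Take δ = min(3/2, (9/4)ε). Then 0 < |w − 3| < δ gives both |w − 3| < 3/2 and |w − 3| < (9/4)ε, so |2/w − (2/3)| < ε.

δ = min(3/2, (9/4)ε)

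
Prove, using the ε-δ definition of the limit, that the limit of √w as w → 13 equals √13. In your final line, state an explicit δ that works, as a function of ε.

Let ε > 0. We want δ > 0 such that 0 < |w − 13| < δ implies |√w − √13| < ε.
Multiplying by the conjugate, |√w − √13| = |w − 13|/(√w + √13).
Restrict δ ≤ 13 so that |w − 13| < 13 forces w > 0, and then √w + √13 > √13.
Hence |√w − √13| < |w − 13|/√13, which is < ε once |w − 13| < √13·ε.
Take δ = min(13, √13·ε). If 0 < |w − 13| < δ then w > 0 and |√w − √13| < |w − 13|/√13 < ε.

δ = min(13, √13·ε)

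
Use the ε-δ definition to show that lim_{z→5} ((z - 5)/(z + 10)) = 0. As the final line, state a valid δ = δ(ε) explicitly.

Let ε > 0. We want δ > 0 with 0 < |z − 5| < δ ⇒ |(z - 5)/(z + 10) − 0| < ε.
Combining over a common denominator, (z - 5)/(z + 10) − 0 = [(z - 5)·15 − 0·(z + 10)] / [15·(z + 10)] = 15(z − 5) / (15(z + 10)).
So |(z - 5)/(z + 10) − 0| = 15|z − 5| / (15·|z + 10|).
Restrict δ ≤ 15/2. Then |z − 5| < 15/2 gives |z + 10| = |(z − 5) + 15| ≥ 15 − 15/2 = 15/2.
Hence |(z - 5)/(z + 10) − 0| < 15|z − 5|/(15·(15/2)) = (2/15)|z − 5|, which is < ε once |z − 5| < (15/2)ε.
Take δ = min(15/2, (15/2)ε). Then 0 < |z − 5| < δ forces both bounds, so |(z - 5)/(z + 10) − 0| < ε.

δ = min(15/2, (15/2)ε)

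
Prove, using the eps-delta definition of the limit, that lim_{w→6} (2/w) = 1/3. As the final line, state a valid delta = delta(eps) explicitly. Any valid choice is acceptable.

Suppose eps > 0. We seek delta > 0 such that 0 < |w − 6| < delta implies |2/w − (1/3)| < eps.
|2/w − (1/3)| = 2·|6 − w|/(6·|w|) = 2|w − 6|/(6|w|).
Restrict delta ≤ 3. Then |w − 6| < 3 gives |w| > 3, so 6|w| > 18.
Then |2/w − (1/3)| < 2|w − 6|/18, which is < eps when |w − 6| < 9eps.
Take delta = min(3, 9eps). Then 0 < |w − 6| < delta gives both |w − 6| < 3 and |w − 6| < 9eps, so |2/w − (1/3)| < eps.

delta = min(3, 9eps)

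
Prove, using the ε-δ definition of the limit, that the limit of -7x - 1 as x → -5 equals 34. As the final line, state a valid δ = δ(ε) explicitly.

Suppose ε > 0. We need δ > 0 so that 0 < |x + 5| < δ implies |(-7x - 1) − 34| < ε.
Since (-7x - 1) − 34 = -7(x + 5), we have |(-7x - 1) − 34| = 7|x + 5|.
Thus it suffices that |x + 5| < ε/7.
Take δ = ε/7. If 0 < |x + 5| < δ then |(-7x - 1) − 34| = 7|x + 5| < 7·(ε/7) = ε.

δ = ε/7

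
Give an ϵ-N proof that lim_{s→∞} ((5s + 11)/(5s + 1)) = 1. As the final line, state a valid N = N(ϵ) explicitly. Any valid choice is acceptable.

Suppose ϵ > 0. We seek N > 0 such that s > N implies |(5s + 11)/(5s + 1) − 1| < ϵ.
(5s + 11)/(5s + 1) − 1 = (5(5s + 11) − 5(5s + 1)) / (5(5s + 1)) = 50/(5(5s + 1)).
For s > 0 we have 5s + 1 > 5s, so |(5s + 11)/(5s + 1) − 1| = 50/(5(5s + 1)) < 50/(5·5s) = 2/s.
Thus |(5s + 11)/(5s + 1) − 1| < ϵ whenever s > 2/ϵ.
Take N = 2/ϵ. If s > N then |(5s + 11)/(5s + 1) − 1| < 2/s < ϵ.

N = 2/ϵ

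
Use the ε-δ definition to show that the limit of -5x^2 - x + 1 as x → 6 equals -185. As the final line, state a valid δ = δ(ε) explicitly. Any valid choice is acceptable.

δ = min(2, ε/71)

Let ε > 0. We want δ > 0 such that 0 < |x − 6| < δ implies |(-5x^2 - x + 1) + 185| < ε.
(-5x^2 - x + 1) + 185 = -5x^2 - x + 186 = (x − 6)(-5x - 31).
So |(-5x^2 - x + 1) + 185| = |x − 6|·|-5x - 31|.
Assume first that |x − 6| < 2, so |x| < 8. Then |-5x - 31| ≤ 5·8 + 31 = 71.
Hence |(-5x^2 - x + 1) + 185| ≤ 71|x − 6| < ε provided |x − 6| < ε/71.
Choosing δ = min(2, ε/71) ensures both conditions, hence |(-5x^2 - x + 1) + 185| < ε.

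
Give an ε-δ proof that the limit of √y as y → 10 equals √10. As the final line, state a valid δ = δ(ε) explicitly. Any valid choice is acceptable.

Fix ε > 0. We want δ > 0 such that 0 < |y − 10| < δ implies |√y − √10| < ε.
Multiplying by the conjugate, |√y − √10| = |y − 10|/(√y + √10).
Restrict δ ≤ 10 so that |y − 10| < 10 forces y > 0, and then √y + √10 > √10.
Hence |√y − √10| < |y − 10|/√10, which is < ε once |y − 10| < √10·ε.
Take δ = min(10, √10·ε). If 0 < |y − 10| < δ then y > 0 and |√y − √10| < |y − 10|/√10 < ε.

δ = min(10, √10·ε)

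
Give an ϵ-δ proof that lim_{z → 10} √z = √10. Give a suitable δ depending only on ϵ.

Fix ϵ > 0. We want δ > 0 such that 0 < |z − 10| < δ implies |√z − √10| < ϵ.
Multiplying by the conjugate, |√z − √10| = |z − 10|/(√z + √10).
Restrict δ ≤ 10 so that |z − 10| < 10 forces z > 0, and then √z + √10 > √10.
Hence |√z − √10| < |z − 10|/√10, which is < ϵ once |z − 10| < √10·ϵ.
Take δ = min(10, √10·ϵ). If 0 < |z − 10| < δ then z > 0 and |√z − √10| < |z − 10|/√10 < ϵ.

δ = min(10, √10·ϵ)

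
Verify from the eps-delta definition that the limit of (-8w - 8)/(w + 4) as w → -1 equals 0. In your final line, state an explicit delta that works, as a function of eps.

Let eps > 0 be given. We want delta > 0 with 0 < |w + 1| < delta ⇒ |(-8w - 8)/(w + 4) − 0| < eps.
Combining over a common denominator, (-8w - 8)/(w + 4) − 0 = [(-8w - 8)·3 − 0·(w + 4)] / [3·(w + 4)] = -24(w + 1) / (3(w + 4)).
So |(-8w - 8)/(w + 4) − 0| = 24|w + 1| / (3·|w + 4|).
Restrict delta ≤ 3/2. Then |w + 1| < 3/2 gives |w + 4| = |(w + 1) + 3| ≥ 3 − 3/2 = 3/2.
Hence |(-8w - 8)/(w + 4) − 0| < 24|w + 1|/(3·(3/2)) = (16/3)|w + 1|, which is < eps once |w + 1| < (3/16)eps.
Take delta = min(3/2, (3/16)eps). Then 0 < |w + 1| < delta forces both bounds, so |(-8w - 8)/(w + 4) − 0| < eps.

delta = min(3/2, (3/16)eps)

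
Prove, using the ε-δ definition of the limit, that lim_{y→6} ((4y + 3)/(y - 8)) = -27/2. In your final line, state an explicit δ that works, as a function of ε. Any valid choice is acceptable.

Let ε > 0. We want δ > 0 with 0 < |y − 6| < δ ⇒ |(4y + 3)/(y - 8) + 27/2| < ε.
Combining over a common denominator, (4y + 3)/(y - 8) + 27/2 = [(4y + 3)·(-2) − 27·(y - 8)] / [(-2)·(y - 8)] = -35(y − 6) / ((-2)(y - 8)).
So |(4y + 3)/(y - 8) + 27/2| = 35|y − 6| / (2·|y − 8|).
Require δ ≤ 1, so |y − 8| ≥ |-2| − |y − 6| > 2 − 1 = 1.
Hence |(4y + 3)/(y - 8) + 27/2| < 35|y − 6|/(2·1) = (35/2)|y − 6|, which is < ε once |y − 6| < (2/35)ε.
Take δ = min(1, (2/35)ε). Then 0 < |y − 6| < δ forces both bounds, so |(4y + 3)/(y - 8) + 27/2| < ε.

δ = min(1, (2/35)ε)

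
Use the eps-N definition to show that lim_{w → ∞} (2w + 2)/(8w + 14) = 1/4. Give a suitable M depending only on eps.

Let eps > 0 be given. We seek M > 0 such that w > M implies |(2w + 2)/(8w + 14) − (1/4)| < eps.
(2w + 2)/(8w + 14) − (1/4) = (8(2w + 2) − 2(8w + 14)) / (8(8w + 14)) = -12/(8(8w + 14)).
For w > 0 we have 8w + 14 > 8w, so |(2w + 2)/(8w + 14) − (1/4)| = 12/(8(8w + 14)) < 12/(8·8w) = (3/16)/w.
Thus |(2w + 2)/(8w + 14) − (1/4)| < eps whenever w > (3/16)/eps.
Take M = (3/16)/eps. If w > M then |(2w + 2)/(8w + 14) − (1/4)| < (3/16)/w < eps.

M = (3/16)/eps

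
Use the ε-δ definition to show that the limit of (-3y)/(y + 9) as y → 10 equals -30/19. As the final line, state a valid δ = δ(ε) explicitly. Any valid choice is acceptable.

δ = min(19/2, (361/54)ε)

Let ε > 0. We want δ > 0 with 0 < |y − 10| < δ ⇒ |(-3y)/(y + 9) + 30/19| < ε.
Combining over a common denominator, (-3y)/(y + 9) + 30/19 = [(-3y)·19 − (-30)·(y + 9)] / [19·(y + 9)] = -27(y − 10) / (19(y + 9)).
So |(-3y)/(y + 9) + 30/19| = 27|y − 10| / (19·|y + 9|).
Restrict δ ≤ 19/2. Then |y − 10| < 19/2 gives |y + 9| = |(y − 10) + 19| ≥ 19 − 19/2 = 19/2.
Hence |(-3y)/(y + 9) + 30/19| < 27|y − 10|/(19·(19/2)) = (54/361)|y − 10|, which is < ε once |y − 10| < (361/54)ε.
Take δ = min(19/2, (361/54)ε). Then 0 < |y − 10| < δ forces both bounds, so |(-3y)/(y + 9) + 30/19| < ε.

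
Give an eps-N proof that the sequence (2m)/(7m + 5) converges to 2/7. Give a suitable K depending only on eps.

Fix eps > 0. For m ≥ 1, |(2m)/(7m + 5) − (2/7)| = |-10|/(7(7m + 5)) = 10/(7(7m + 5)).
Since 7m + 5 ≥ 7m for m ≥ 1, this is ≤ 10/(7·7m) = (10/49)/m.
So |(2m)/(7m + 5) − (2/7)| < eps whenever m > (10/49)/eps.
Take K = (10/49)/eps. If m > K then |(2m)/(7m + 5) − (2/7)| ≤ (10/49)/m < eps.

K = (10/49)/eps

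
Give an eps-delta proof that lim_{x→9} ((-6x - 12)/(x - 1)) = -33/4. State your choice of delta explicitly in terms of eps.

Let eps > 0 be given. We want delta > 0 with 0 < |x − 9| < delta ⇒ |(-6x - 12)/(x - 1) + 33/4| < eps.
Combining over a common denominator, (-6x - 12)/(x - 1) + 33/4 = [(-6x - 12)·8 − (-66)·(x - 1)] / [8·(x - 1)] = 18(x − 9) / (8(x - 1)).
So |(-6x - 12)/(x - 1) + 33/4| = 18|x − 9| / (8·|x − 1|).
Require delta ≤ 4, so |x − 1| ≥ |8| − |x − 9| > 8 − 4 = 4.
Hence |(-6x - 12)/(x - 1) + 33/4| < 18|x − 9|/(8·4) = (9/16)|x − 9|, which is < eps once |x − 9| < (16/9)eps.
Take delta = min(4, (16/9)eps). Then 0 < |x − 9| < delta forces both bounds, so |(-6x - 12)/(x - 1) + 33/4| < eps.

delta = min(4, (16/9)eps)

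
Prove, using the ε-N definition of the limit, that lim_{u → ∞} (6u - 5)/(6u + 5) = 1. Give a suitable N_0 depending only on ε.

N_0 = (5/3)/ε

Suppose ε > 0. We seek N_0 > 0 such that u > N_0 implies |(6u - 5)/(6u + 5) − 1| < ε.
(6u - 5)/(6u + 5) − 1 = (6(6u - 5) − 6(6u + 5)) / (6(6u + 5)) = -60/(6(6u + 5)).
For u > 0 we have 6u + 5 > 6u, so |(6u - 5)/(6u + 5) − 1| = 60/(6(6u + 5)) < 60/(6·6u) = (5/3)/u.
Thus |(6u - 5)/(6u + 5) − 1| < ε whenever u > (5/3)/ε.
Take N_0 = (5/3)/ε. If u > N_0 then |(6u - 5)/(6u + 5) − 1| < (5/3)/u < ε.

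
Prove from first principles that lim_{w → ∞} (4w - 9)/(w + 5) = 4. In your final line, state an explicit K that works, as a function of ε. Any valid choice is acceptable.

K = 29/ε

Let ε > 0 be given. We seek K > 0 such that w > K implies |(4w - 9)/(w + 5) − 4| < ε.
(4w - 9)/(w + 5) − 4 = ((4w - 9) − 4(w + 5)) / ((w + 5)) = -29/((w + 5)).
For w > 0 we have w + 5 > w, so |(4w - 9)/(w + 5) − 4| = 29/((w + 5)) < 29/(w) = 29/w.
Thus |(4w - 9)/(w + 5) − 4| < ε whenever w > 29/ε.
Take K = 29/ε. If w > K then |(4w - 9)/(w + 5) − 4| < 29/w < ε.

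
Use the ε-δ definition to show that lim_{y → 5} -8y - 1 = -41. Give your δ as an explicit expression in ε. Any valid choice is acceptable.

δ = ε/8

Let ε > 0 be given. We need δ > 0 so that 0 < |y − 5| < δ implies |(-8y - 1) + 41| < ε.
|(-8y - 1) + 41| = |-8y + 40| = 8|y − 5|.
Thus it suffices that |y − 5| < ε/8.
Take δ = ε/8. If 0 < |y − 5| < δ then |(-8y - 1) + 41| = 8|y − 5| < 8·(ε/8) = ε.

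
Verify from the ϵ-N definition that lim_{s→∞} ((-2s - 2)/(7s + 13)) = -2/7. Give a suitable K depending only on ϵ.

K = (12/49)/ϵ

Let ϵ > 0 be given. We seek K > 0 such that s > K implies |(-2s - 2)/(7s + 13) + 2/7| < ϵ.
(-2s - 2)/(7s + 13) + 2/7 = (7(-2s - 2) − (-2)(7s + 13)) / (7(7s + 13)) = 12/(7(7s + 13)).
For s > 0 we have 7s + 13 > 7s, so |(-2s - 2)/(7s + 13) + 2/7| = 12/(7(7s + 13)) < 12/(7·7s) = (12/49)/s.
Thus |(-2s - 2)/(7s + 13) + 2/7| < ϵ whenever s > (12/49)/ϵ.
Take K = (12/49)/ϵ. If s > K then |(-2s - 2)/(7s + 13) + 2/7| < (12/49)/s < ϵ.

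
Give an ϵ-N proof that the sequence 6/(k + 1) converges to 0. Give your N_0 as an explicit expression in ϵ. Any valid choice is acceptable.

N_0 = 6/ϵ

Fix ϵ > 0. For k ≥ 1, |6/(k + 1) − 0| = 6/(k + 1) ≤ 6/k.
We need 6/k < ϵ, i.e. k > 6/ϵ.
Take N_0 = 6/ϵ. If k > N_0 then |6/(k + 1)| ≤ 6/k < ϵ.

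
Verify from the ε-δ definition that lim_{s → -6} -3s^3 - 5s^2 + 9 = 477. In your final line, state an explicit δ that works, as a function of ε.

Let ε > 0 be given. We want δ > 0 such that 0 < |s + 6| < δ implies |(-3s^3 - 5s^2 + 9) − 477| < ε.
(-3s^3 - 5s^2 + 9) − 477 = -3s^3 - 5s^2 - 468 = (s + 6)(-3s^2 + 13s - 78).
So |(-3s^3 - 5s^2 + 9) − 477| = |s + 6|·|-3s^2 + 13s - 78|.
Assume first that |s + 6| < 1, so |s| < 7. Then |-3s^2 + 13s - 78| ≤ 3·7^2 + 13·7 + 78 = 316.
Hence |(-3s^3 - 5s^2 + 9) − 477| ≤ 316|s + 6| < ε provided |s + 6| < ε/316.
Choosing δ = min(1, ε/316) ensures both conditions, hence |(-3s^3 - 5s^2 + 9) − 477| < ε.

δ = min(1, ε/316)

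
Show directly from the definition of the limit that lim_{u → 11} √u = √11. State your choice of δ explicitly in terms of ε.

Suppose ε > 0. We want δ > 0 such that 0 < |u − 11| < δ implies |√u − √11| < ε.
Rationalise: √u − √11 = (u − 11)/(√u + √11), so |√u − √11| = |u − 11|/(√u + √11).
Restrict δ ≤ 11 so that |u − 11| < 11 forces u > 0, and then √u + √11 > √11.
Hence |√u − √11| < |u − 11|/√11, which is < ε once |u − 11| < √11·ε.
Take δ = min(11, √11·ε). If 0 < |u − 11| < δ then u > 0 and |√u − √11| < |u − 11|/√11 < ε.

δ = min(11, √11·ε)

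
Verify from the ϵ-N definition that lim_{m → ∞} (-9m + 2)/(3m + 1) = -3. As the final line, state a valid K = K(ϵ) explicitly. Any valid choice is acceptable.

K = (5/3)/ϵ

Let ϵ > 0 be given. For m ≥ 1, |(-9m + 2)/(3m + 1) + 3| = |15|/(3(3m + 1)) = 15/(3(3m + 1)).
Since 3m + 1 ≥ 3m for m ≥ 1, this is ≤ 15/(3·3m) = (5/3)/m.
So |(-9m + 2)/(3m + 1) + 3| < ϵ whenever m > (5/3)/ϵ.
Take K = (5/3)/ϵ. If m > K then |(-9m + 2)/(3m + 1) + 3| ≤ (5/3)/m < ϵ.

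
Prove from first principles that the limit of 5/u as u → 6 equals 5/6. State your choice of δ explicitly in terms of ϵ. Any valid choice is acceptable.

Let ϵ > 0. We seek δ > 0 such that 0 < |u − 6| < δ implies |5/u − (5/6)| < ϵ.
|5/u − (5/6)| = 5·|6 − u|/(6·|u|) = 5|u − 6|/(6|u|).
Require δ ≤ 3 so that |u| > 6 − 3 = 3, hence 6|u| > 18.
Then |5/u − (5/6)| < 5|u − 6|/18, which is < ϵ when |u − 6| < (18/5)ϵ.
Take δ = min(3, (18/5)ϵ). Then 0 < |u − 6| < δ gives both |u − 6| < 3 and |u − 6| < (18/5)ϵ, so |5/u − (5/6)| < ϵ.

δ = min(3, (18/5)ϵ)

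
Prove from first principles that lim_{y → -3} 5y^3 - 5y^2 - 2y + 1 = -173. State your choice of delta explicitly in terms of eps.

Fix eps > 0. We want delta > 0 such that 0 < |y + 3| < delta implies |(5y^3 - 5y^2 - 2y + 1) + 173| < eps.
(5y^3 - 5y^2 - 2y + 1) + 173 = 5y^3 - 5y^2 - 2y + 174 = (y + 3)(5y^2 - 20y + 58).
So |(5y^3 - 5y^2 - 2y + 1) + 173| = |y + 3|·|5y^2 - 20y + 58|.
Assume first that |y + 3| < 1, so |y| < 4. Then |5y^2 - 20y + 58| ≤ 5·4^2 + 20·4 + 58 = 218.
Hence |(5y^3 - 5y^2 - 2y + 1) + 173| ≤ 218|y + 3| < eps provided |y + 3| < eps/218.
Take delta = min(1, eps/218). Then 0 < |y + 3| < delta gives both |y + 3| < 1 and |y + 3| < eps/218, so |(5y^3 - 5y^2 - 2y + 1) + 173| < eps.

delta = min(1, eps/218)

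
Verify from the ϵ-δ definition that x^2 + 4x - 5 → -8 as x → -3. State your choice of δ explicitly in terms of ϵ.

δ = min(1, ϵ/5)

Let ϵ > 0. We want δ > 0 such that 0 < |x + 3| < δ implies |(x^2 + 4x - 5) + 8| < ϵ.
(x^2 + 4x - 5) + 8 = x^2 + 4x + 3 = (x + 3)(x + 1).
So |(x^2 + 4x - 5) + 8| = |x + 3|·|x + 1|.
Require δ ≤ 1. Then |x + 3| < 1 gives |x| < 4, and by the triangle inequality |x + 1| ≤ 4 + 1 = 5.
Hence |(x^2 + 4x - 5) + 8| ≤ 5|x + 3| < ϵ provided |x + 3| < ϵ/5.
Take δ = min(1, ϵ/5). Then 0 < |x + 3| < δ gives both |x + 3| < 1 and |x + 3| < ϵ/5, so |(x^2 + 4x - 5) + 8| < ϵ.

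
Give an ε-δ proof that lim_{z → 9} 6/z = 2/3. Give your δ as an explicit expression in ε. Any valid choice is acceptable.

δ = min(9/2, (27/4)ε)

Suppose ε > 0. We seek δ > 0 such that 0 < |z − 9| < δ implies |6/z − (2/3)| < ε.
|6/z − (2/3)| = 6·|9 − z|/(9·|z|) = 6|z − 9|/(9|z|).
Restrict δ ≤ 9/2. Then |z − 9| < 9/2 gives |z| > 9/2, so 9|z| > 81/2.
Then |6/z − (2/3)| < 6|z − 9|/(81/2), which is < ε when |z − 9| < (27/4)ε.
Take δ = min(9/2, (27/4)ε). Then 0 < |z − 9| < δ gives both |z − 9| < 9/2 and |z − 9| < (27/4)ε, so |6/z − (2/3)| < ε.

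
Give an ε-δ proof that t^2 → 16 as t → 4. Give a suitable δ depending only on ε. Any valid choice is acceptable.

δ = min(1, ε/9)

Let ε > 0. We seek δ > 0 with 0 < |t − 4| < δ ⇒ |t^2 − 16| < ε.
Factor: t^2 − 16 = (t − 4)(t + 4), so |t^2 − 16| = |t − 4|·|t + 4|.
Restrict δ ≤ 1. Then |t − 4| < 1 gives |t| < 5, so by the triangle inequality |t + 4| ≤ 5 + 4 = 9.
Hence |t^2 − 16| ≤ 9|t − 4|, which is < ε once |t − 4| < ε/9.
Take δ = min(1, ε/9). If 0 < |t − 4| < δ then both bounds hold and |t^2 − 16| ≤ 9|t − 4| < 9·(ε/9) = ε.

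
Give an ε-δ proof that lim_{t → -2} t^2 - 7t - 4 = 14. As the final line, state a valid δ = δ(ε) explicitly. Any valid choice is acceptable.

Let ε > 0 be given. We want δ > 0 such that 0 < |t + 2| < δ implies |(t^2 - 7t - 4) − 14| < ε.
(t^2 - 7t - 4) − 14 = t^2 - 7t - 18 = (t + 2)(t - 9).
So |(t^2 - 7t - 4) − 14| = |t + 2|·|t - 9|.
Assume first that |t + 2| < 2, so |t| < 4. Then |t - 9| ≤ 4 + 9 = 13.
Hence |(t^2 - 7t - 4) − 14| ≤ 13|t + 2| < ε provided |t + 2| < ε/13.
Take δ = min(2, ε/13). Then 0 < |t + 2| < δ gives both |t + 2| < 2 and |t + 2| < ε/13, so |(t^2 - 7t - 4) − 14| < ε.

δ = min(2, ε/13)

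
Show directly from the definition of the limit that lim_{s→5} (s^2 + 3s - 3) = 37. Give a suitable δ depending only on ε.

δ = min(1, ε/14)

Fix ε > 0. We want δ > 0 such that 0 < |s − 5| < δ implies |(s^2 + 3s - 3) − 37| < ε.
(s^2 + 3s - 3) − 37 = s^2 + 3s - 40 = (s − 5)(s + 8).
So |(s^2 + 3s - 3) − 37| = |s − 5|·|s + 8|.
Assume first that |s − 5| < 1, so |s| < 6. Then |s + 8| ≤ 6 + 8 = 14.
Hence |(s^2 + 3s - 3) − 37| ≤ 14|s − 5| < ε provided |s − 5| < ε/14.
Choosing δ = min(1, ε/14) ensures both conditions, hence |(s^2 + 3s - 3) − 37| < ε.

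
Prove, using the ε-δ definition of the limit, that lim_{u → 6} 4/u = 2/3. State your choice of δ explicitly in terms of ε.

Let ε > 0 be given. We seek δ > 0 such that 0 < |u − 6| < δ implies |4/u − (2/3)| < ε.
|4/u − (2/3)| = 4·|6 − u|/(6·|u|) = 4|u − 6|/(6|u|).
Require δ ≤ 3 so that |u| > 6 − 3 = 3, hence 6|u| > 18.
Then |4/u − (2/3)| < 4|u − 6|/18, which is < ε when |u − 6| < (9/2)ε.
Take δ = min(3, (9/2)ε). Then 0 < |u − 6| < δ gives both |u − 6| < 3 and |u − 6| < (9/2)ε, so |4/u − (2/3)| < ε.

δ = min(3, (9/2)ε)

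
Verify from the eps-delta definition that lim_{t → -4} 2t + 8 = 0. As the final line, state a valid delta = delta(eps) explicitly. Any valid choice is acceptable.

delta = eps/2

Suppose eps > 0. We need delta > 0 so that 0 < |t + 4| < delta implies |(2t + 8)| < eps.
Since (2t + 8) = 2(t + 4), we have |(2t + 8)| = 2|t + 4|.
Thus it suffices that |t + 4| < eps/2.
Choosing delta = eps/2 gives |(2t + 8)| = 2|t + 4| < eps whenever |t + 4| < delta.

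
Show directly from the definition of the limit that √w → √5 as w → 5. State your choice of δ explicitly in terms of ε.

δ = min(5, √5·ε)

Let ε > 0 be given. We want δ > 0 such that 0 < |w − 5| < δ implies |√w − √5| < ε.
Multiplying by the conjugate, |√w − √5| = |w − 5|/(√w + √5).
Restrict δ ≤ 5 so that |w − 5| < 5 forces w > 0, and then √w + √5 > √5.
Hence |√w − √5| < |w − 5|/√5, which is < ε once |w − 5| < √5·ε.
Take δ = min(5, √5·ε). If 0 < |w − 5| < δ then w > 0 and |√w − √5| < |w − 5|/√5 < ε.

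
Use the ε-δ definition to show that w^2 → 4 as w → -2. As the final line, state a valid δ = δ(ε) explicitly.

Suppose ε > 0. We seek δ > 0 with 0 < |w + 2| < δ ⇒ |w^2 − 4| < ε.
Factor: w^2 − 4 = (w + 2)(w - 2), so |w^2 − 4| = |w + 2|·|w - 2|.
Restrict δ ≤ 1. Then |w + 2| < 1 gives |w| < 3, so by the triangle inequality |w - 2| ≤ 3 + 2 = 5.
Hence |w^2 − 4| ≤ 5|w + 2|, which is < ε once |w + 2| < ε/5.
Take δ = min(1, ε/5). If 0 < |w + 2| < δ then both bounds hold and |w^2 − 4| ≤ 5|w + 2| < 5·(ε/5) = ε.

δ = min(1, ε/5)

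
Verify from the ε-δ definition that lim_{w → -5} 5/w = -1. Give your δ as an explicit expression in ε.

δ = min(5/2, (5/2)ε)

Let ε > 0 be given. We seek δ > 0 such that 0 < |w + 5| < δ implies |5/w + 1| < ε.
|5/w + 1| = 5·|-5 − w|/(5·|w|) = 5|w + 5|/(5|w|).
Restrict δ ≤ 5/2. Then |w + 5| < 5/2 gives |w| > 5/2, so 5|w| > 25/2.
Then |5/w + 1| < 5|w + 5|/(25/2), which is < ε when |w + 5| < (5/2)ε.
Take δ = min(5/2, (5/2)ε). Then 0 < |w + 5| < δ gives both |w + 5| < 5/2 and |w + 5| < (5/2)ε, so |5/w + 1| < ε.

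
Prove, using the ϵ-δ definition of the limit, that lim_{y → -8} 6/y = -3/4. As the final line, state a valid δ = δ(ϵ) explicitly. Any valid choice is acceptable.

Let ϵ > 0. We seek δ > 0 such that 0 < |y + 8| < δ implies |6/y + 3/4| < ϵ.
|6/y + 3/4| = 6·|-8 − y|/(8·|y|) = 6|y + 8|/(8|y|).
Restrict δ ≤ 4. Then |y + 8| < 4 gives |y| > 4, so 8|y| > 32.
Then |6/y + 3/4| < 6|y + 8|/32, which is < ϵ when |y + 8| < (16/3)ϵ.
Take δ = min(4, (16/3)ϵ). Then 0 < |y + 8| < δ gives both |y + 8| < 4 and |y + 8| < (16/3)ϵ, so |6/y + 3/4| < ϵ.

δ = min(4, (16/3)ϵ)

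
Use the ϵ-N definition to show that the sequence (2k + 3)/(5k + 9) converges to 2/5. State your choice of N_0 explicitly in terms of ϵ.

Let ϵ > 0. For k ≥ 1, |(2k + 3)/(5k + 9) − (2/5)| = |-3|/(5(5k + 9)) = 3/(5(5k + 9)).
Since 5k + 9 ≥ 5k for k ≥ 1, this is ≤ 3/(5·5k) = (3/25)/k.
So |(2k + 3)/(5k + 9) − (2/5)| < ϵ whenever k > (3/25)/ϵ.
Take N_0 = (3/25)/ϵ. If k > N_0 then |(2k + 3)/(5k + 9) − (2/5)| ≤ (3/25)/k < ϵ.

N_0 = (3/25)/ϵ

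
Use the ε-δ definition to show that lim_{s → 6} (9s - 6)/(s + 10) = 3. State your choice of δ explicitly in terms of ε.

δ = min(8, (4/3)ε)

Let ε > 0. We want δ > 0 with 0 < |s − 6| < δ ⇒ |(9s - 6)/(s + 10) − 3| < ε.
Combining over a common denominator, (9s - 6)/(s + 10) − 3 = [(9s - 6)·16 − 48·(s + 10)] / [16·(s + 10)] = 96(s − 6) / (16(s + 10)).
So |(9s - 6)/(s + 10) − 3| = 96|s − 6| / (16·|s + 10|).
Require δ ≤ 8, so |s + 10| ≥ |16| − |s − 6| > 16 − 8 = 8.
Hence |(9s - 6)/(s + 10) − 3| < 96|s − 6|/(16·8) = (3/4)|s − 6|, which is < ε once |s − 6| < (4/3)ε.
Take δ = min(8, (4/3)ε). Then 0 < |s − 6| < δ forces both bounds, so |(9s - 6)/(s + 10) − 3| < ε.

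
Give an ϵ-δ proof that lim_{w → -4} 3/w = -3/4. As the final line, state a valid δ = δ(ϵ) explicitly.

Let ϵ > 0. We seek δ > 0 such that 0 < |w + 4| < δ implies |3/w + 3/4| < ϵ.
|3/w + 3/4| = 3·|-4 − w|/(4·|w|) = 3|w + 4|/(4|w|).
Restrict δ ≤ 2. Then |w + 4| < 2 gives |w| > 2, so 4|w| > 8.
Then |3/w + 3/4| < 3|w + 4|/8, which is < ϵ when |w + 4| < (8/3)ϵ.
Take δ = min(2, (8/3)ϵ). Then 0 < |w + 4| < δ gives both |w + 4| < 2 and |w + 4| < (8/3)ϵ, so |3/w + 3/4| < ϵ.

δ = min(2, (8/3)ϵ)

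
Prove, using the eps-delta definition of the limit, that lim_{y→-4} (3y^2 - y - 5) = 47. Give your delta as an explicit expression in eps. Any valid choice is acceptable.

delta = min(2, eps/31)

Fix eps > 0. We want delta > 0 such that 0 < |y + 4| < delta implies |(3y^2 - y - 5) − 47| < eps.
(3y^2 - y - 5) − 47 = 3y^2 - y - 52 = (y + 4)(3y - 13).
So |(3y^2 - y - 5) − 47| = |y + 4|·|3y - 13|.
Require delta ≤ 2. Then |y + 4| < 2 gives |y| < 6, and by the triangle inequality |3y - 13| ≤ 3·6 + 13 = 31.
Hence |(3y^2 - y - 5) − 47| ≤ 31|y + 4| < eps provided |y + 4| < eps/31.
Take delta = min(2, eps/31). Then 0 < |y + 4| < delta gives both |y + 4| < 2 and |y + 4| < eps/31, so |(3y^2 - y - 5) − 47| < eps.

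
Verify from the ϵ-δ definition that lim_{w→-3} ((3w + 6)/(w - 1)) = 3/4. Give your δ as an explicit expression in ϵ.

Let ϵ > 0 be given. We want δ > 0 with 0 < |w + 3| < δ ⇒ |(3w + 6)/(w - 1) − (3/4)| < ϵ.
Combining over a common denominator, (3w + 6)/(w - 1) − (3/4) = [(3w + 6)·(-4) − (-3)·(w - 1)] / [(-4)·(w - 1)] = -9(w + 3) / ((-4)(w - 1)).
So |(3w + 6)/(w - 1) − (3/4)| = 9|w + 3| / (4·|w − 1|).
Restrict δ ≤ 2. Then |w + 3| < 2 gives |w − 1| = |(w + 3) + (-4)| ≥ 4 − 2 = 2.
Hence |(3w + 6)/(w - 1) − (3/4)| < 9|w + 3|/(4·2) = (9/8)|w + 3|, which is < ϵ once |w + 3| < (8/9)ϵ.
Take δ = min(2, (8/9)ϵ). Then 0 < |w + 3| < δ forces both bounds, so |(3w + 6)/(w - 1) − (3/4)| < ϵ.

δ = min(2, (8/9)ϵ)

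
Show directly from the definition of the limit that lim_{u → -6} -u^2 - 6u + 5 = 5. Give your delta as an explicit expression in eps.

Suppose eps > 0. We want delta > 0 such that 0 < |u + 6| < delta implies |(-u^2 - 6u + 5) − 5| < eps.
(-u^2 - 6u + 5) − 5 = -u^2 - 6u = (u + 6)(-u).
So |(-u^2 - 6u + 5) − 5| = |u + 6|·|-u|.
Assume first that |u + 6| < 2, so |u| < 8. Then |-u| ≤ 8 = 8.
Hence |(-u^2 - 6u + 5) − 5| ≤ 8|u + 6| < eps provided |u + 6| < eps/8.
Choosing delta = min(2, eps/8) ensures both conditions, hence |(-u^2 - 6u + 5) − 5| < eps.

delta = min(2, eps/8)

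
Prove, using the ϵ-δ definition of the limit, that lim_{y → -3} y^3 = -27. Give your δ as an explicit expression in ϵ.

Let ϵ > 0. We seek δ > 0 with 0 < |y + 3| < δ ⇒ |y^3 + 27| < ϵ.
Factor: y^3 + 27 = (y + 3)(y^2 - 3y + 9), so |y^3 + 27| = |y + 3|·|y^2 - 3y + 9|.
Impose δ ≤ 2 so that |y| < 5; then |y^2 - 3y + 9| ≤ 49.
Hence |y^3 + 27| ≤ 49|y + 3|, which is < ϵ once |y + 3| < ϵ/49.
Take δ = min(2, ϵ/49). If 0 < |y + 3| < δ then both bounds hold and |y^3 + 27| ≤ 49|y + 3| < 49·(ϵ/49) = ϵ.

δ = min(2, ϵ/49)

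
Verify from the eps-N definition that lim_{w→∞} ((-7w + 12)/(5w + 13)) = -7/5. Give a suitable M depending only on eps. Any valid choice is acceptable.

M = (151/25)/eps

Let eps > 0 be given. We seek M > 0 such that w > M implies |(-7w + 12)/(5w + 13) + 7/5| < eps.
(-7w + 12)/(5w + 13) + 7/5 = (5(-7w + 12) − (-7)(5w + 13)) / (5(5w + 13)) = 151/(5(5w + 13)).
For w > 0 we have 5w + 13 > 5w, so |(-7w + 12)/(5w + 13) + 7/5| = 151/(5(5w + 13)) < 151/(5·5w) = (151/25)/w.
Thus |(-7w + 12)/(5w + 13) + 7/5| < eps whenever w > (151/25)/eps.
Take M = (151/25)/eps. If w > M then |(-7w + 12)/(5w + 13) + 7/5| < (151/25)/w < eps.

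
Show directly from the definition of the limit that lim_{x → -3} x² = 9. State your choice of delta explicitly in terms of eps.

Let eps > 0 be given. We seek delta > 0 with 0 < |x + 3| < delta ⇒ |x² − 9| < eps.
Factor: x² − 9 = (x + 3)(x - 3), so |x² − 9| = |x + 3|·|x - 3|.
Restrict delta ≤ 2. Then |x + 3| < 2 gives |x| < 5, so by the triangle inequality |x - 3| ≤ 5 + 3 = 8.
Hence |x² − 9| ≤ 8|x + 3|, which is < eps once |x + 3| < eps/8.
Take delta = min(2, eps/8). If 0 < |x + 3| < delta then both bounds hold and |x² − 9| ≤ 8|x + 3| < 8·(eps/8) = eps.

delta = min(2, eps/8)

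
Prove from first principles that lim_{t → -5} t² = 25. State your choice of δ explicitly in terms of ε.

δ = min(1, ε/11)

Let ε > 0 be given. We seek δ > 0 with 0 < |t + 5| < δ ⇒ |t² − 25| < ε.
Factor: t² − 25 = (t + 5)(t - 5), so |t² − 25| = |t + 5|·|t - 5|.
Restrict δ ≤ 1. Then |t + 5| < 1 gives |t| < 6, so by the triangle inequality |t - 5| ≤ 6 + 5 = 11.
Hence |t² − 25| ≤ 11|t + 5|, which is < ε once |t + 5| < ε/11.
Take δ = min(1, ε/11). If 0 < |t + 5| < δ then both bounds hold and |t² − 25| ≤ 11|t + 5| < 11·(ε/11) = ε.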